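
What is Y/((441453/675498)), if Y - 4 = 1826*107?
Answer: 43994284076/147151 ≈ 2.9897e+5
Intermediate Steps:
Y = 195386 (Y = 4 + 1826*107 = 4 + 195382 = 195386)
Y/((441453/675498)) = 195386/((441453/675498)) = 195386/((441453*(1/675498))) = 195386/(147151/225166) = 195386*(225166/147151) = 43994284076/147151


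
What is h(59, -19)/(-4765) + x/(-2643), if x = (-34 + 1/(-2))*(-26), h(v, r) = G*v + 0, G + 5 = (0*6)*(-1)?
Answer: -232968/839593 ≈ -0.27748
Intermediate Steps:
G = -5 (G = -5 + (0*6)*(-1) = -5 + 0*(-1) = -5 + 0 = -5)
h(v, r) = -5*v (h(v, r) = -5*v + 0 = -5*v)
x = 897 (x = (-34 - ½)*(-26) = -69/2*(-26) = 897)
h(59, -19)/(-4765) + x/(-2643) = -5*59/(-4765) + 897/(-2643) = -295*(-1/4765) + 897*(-1/2643) = 59/953 - 299/881 = -232968/839593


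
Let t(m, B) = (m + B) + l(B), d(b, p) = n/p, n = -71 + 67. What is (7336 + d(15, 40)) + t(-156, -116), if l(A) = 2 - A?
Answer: 71819/10 ≈ 7181.9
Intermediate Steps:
n = -4
d(b, p) = -4/p
t(m, B) = 2 + m (t(m, B) = (m + B) + (2 - B) = (B + m) + (2 - B) = 2 + m)
(7336 + d(15, 40)) + t(-156, -116) = (7336 - 4/40) + (2 - 156) = (7336 - 4*1/40) - 154 = (7336 - ⅒) - 154 = 73359/10 - 154 = 71819/10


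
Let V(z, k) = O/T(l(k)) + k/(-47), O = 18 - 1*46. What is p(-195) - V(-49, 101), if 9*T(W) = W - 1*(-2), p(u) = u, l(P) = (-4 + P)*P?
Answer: -88806292/460553 ≈ -192.83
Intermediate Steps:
l(P) = P*(-4 + P)
T(W) = 2/9 + W/9 (T(W) = (W - 1*(-2))/9 = (W + 2)/9 = (2 + W)/9 = 2/9 + W/9)
O = -28 (O = 18 - 46 = -28)
V(z, k) = -28/(2/9 + k*(-4 + k)/9) - k/47 (V(z, k) = -28/(2/9 + (k*(-4 + k))/9) + k/(-47) = -28/(2/9 + k*(-4 + k)/9) + k*(-1/47) = -28/(2/9 + k*(-4 + k)/9) - k/47)
p(-195) - V(-49, 101) = -195 - (-11844 - 1*101*(2 + 101*(-4 + 101)))/(47*(2 + 101*(-4 + 101))) = -195 - (-11844 - 1*101*(2 + 101*97))/(47*(2 + 101*97)) = -195 - (-11844 - 1*101*(2 + 9797))/(47*(2 + 9797)) = -195 - (-11844 - 1*101*9799)/(47*9799) = -195 - (-11844 - 989699)/(47*9799) = -195 - (-1001543)/(47*9799) = -195 - 1*(-1001543/460553) = -195 + 1001543/460553 = -88806292/460553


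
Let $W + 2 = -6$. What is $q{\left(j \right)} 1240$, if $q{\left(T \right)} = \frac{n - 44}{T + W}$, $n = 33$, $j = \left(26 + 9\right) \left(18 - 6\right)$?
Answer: $- \frac{3410}{103} \approx -33.107$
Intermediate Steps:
$j = 420$ ($j = 35 \cdot 12 = 420$)
$W = -8$ ($W = -2 - 6 = -8$)
$q{\left(T \right)} = - \frac{11}{-8 + T}$ ($q{\left(T \right)} = \frac{33 - 44}{T - 8} = - \frac{11}{-8 + T}$)
$q{\left(j \right)} 1240 = - \frac{11}{-8 + 420} \cdot 1240 = - \frac{11}{412} \cdot 1240 = \left(-11\right) \frac{1}{412} \cdot 1240 = \left(- \frac{11}{412}\right) 1240 = - \frac{3410}{103}$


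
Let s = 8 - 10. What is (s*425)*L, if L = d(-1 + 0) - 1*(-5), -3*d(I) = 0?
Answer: -4250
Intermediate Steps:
d(I) = 0 (d(I) = -⅓*0 = 0)
s = -2
L = 5 (L = 0 - 1*(-5) = 0 + 5 = 5)
(s*425)*L = -2*425*5 = -850*5 = -4250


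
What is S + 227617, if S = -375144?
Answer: -147527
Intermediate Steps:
S + 227617 = -375144 + 227617 = -147527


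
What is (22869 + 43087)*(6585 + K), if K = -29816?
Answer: -1532223836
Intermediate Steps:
(22869 + 43087)*(6585 + K) = (22869 + 43087)*(6585 - 29816) = 65956*(-23231) = -1532223836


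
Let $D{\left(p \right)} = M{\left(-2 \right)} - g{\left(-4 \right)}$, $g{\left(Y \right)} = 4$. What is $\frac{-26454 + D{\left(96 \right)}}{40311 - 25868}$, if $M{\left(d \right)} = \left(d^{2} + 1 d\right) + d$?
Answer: $- \frac{26458}{14443} \approx -1.8319$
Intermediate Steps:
$M{\left(d \right)} = d^{2} + 2 d$ ($M{\left(d \right)} = \left(d^{2} + d\right) + d = \left(d + d^{2}\right) + d = d^{2} + 2 d$)
$D{\left(p \right)} = -4$ ($D{\left(p \right)} = - 2 \left(2 - 2\right) - 4 = \left(-2\right) 0 - 4 = 0 - 4 = -4$)
$\frac{-26454 + D{\left(96 \right)}}{40311 - 25868} = \frac{-26454 - 4}{40311 - 25868} = - \frac{26458}{14443}$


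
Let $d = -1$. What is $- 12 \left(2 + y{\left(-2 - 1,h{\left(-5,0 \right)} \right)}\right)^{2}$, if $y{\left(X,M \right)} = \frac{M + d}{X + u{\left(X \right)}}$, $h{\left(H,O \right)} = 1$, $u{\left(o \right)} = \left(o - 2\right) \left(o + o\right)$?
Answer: $-48$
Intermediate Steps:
$u{\left(o \right)} = 2 o \left(-2 + o\right)$ ($u{\left(o \right)} = \left(-2 + o\right) 2 o = 2 o \left(-2 + o\right)$)
$y{\left(X,M \right)} = \frac{-1 + M}{X + 2 X \left(-2 + X\right)}$ ($y{\left(X,M \right)} = \frac{M - 1}{X + 2 X \left(-2 + X\right)} = \frac{-1 + M}{X + 2 X \left(-2 + X\right)}$)
$- 12 \left(2 + y{\left(-2 - 1,h{\left(-5,0 \right)} \right)}\right)^{2} = - 12 \left(2 + \frac{-1 + 1}{\left(-2 - 1\right) \left(-3 + 2 \left(-2 - 1\right)\right)}\right)^{2} = - 12 \left(2 + \frac{1}{-2 - 1} \frac{1}{-3 + 2 \left(-2 - 1\right)} 0\right)^{2} = - 12 \left(2 + \frac{1}{-3} \frac{1}{-3 + 2 \left(-3\right)} 0\right)^{2} = - 12 \left(2 - \frac{1}{3} \frac{1}{-3 - 6} \cdot 0\right)^{2} = - 12 \left(2 - \frac{1}{3} \frac{1}{-9} \cdot 0\right)^{2} = - 12 \left(2 - \left(- \frac{1}{27}\right) 0\right)^{2} = - 12 \left(2 + 0\right)^{2} = - 12 \cdot 2^{2} = \left(-12\right) 4 = -48$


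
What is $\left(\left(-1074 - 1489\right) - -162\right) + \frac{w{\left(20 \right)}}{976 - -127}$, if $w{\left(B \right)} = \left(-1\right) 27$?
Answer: $- \frac{2648330}{1103} \approx -2401.0$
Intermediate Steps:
$w{\left(B \right)} = -27$
$\left(\left(-1074 - 1489\right) - -162\right) + \frac{w{\left(20 \right)}}{976 - -127} = \left(\left(-1074 - 1489\right) - -162\right) - \frac{27}{976 - -127} = \left(\left(-1074 - 1489\right) + 162\right) - \frac{27}{976 + 127} = \left(\left(-1074 - 1489\right) + 162\right) - \frac{27}{1103} = \left(-2563 + 162\right) - \frac{27}{1103} = -2401 - \frac{27}{1103} = - \frac{2648330}{1103}$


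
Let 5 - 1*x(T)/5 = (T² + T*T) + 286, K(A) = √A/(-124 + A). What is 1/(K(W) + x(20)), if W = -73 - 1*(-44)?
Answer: -126525645/683871111254 + 153*I*√29/683871111254 ≈ -0.00018501 + 1.2048e-9*I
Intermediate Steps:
W = -29 (W = -73 + 44 = -29)
K(A) = √A/(-124 + A)
x(T) = -1405 - 10*T² (x(T) = 25 - 5*((T² + T*T) + 286) = 25 - 5*((T² + T²) + 286) = 25 - 5*(2*T² + 286) = 25 - 5*(286 + 2*T²) = 25 + (-1430 - 10*T²) = -1405 - 10*T²)
1/(K(W) + x(20)) = 1/(√(-29)/(-124 - 29) + (-1405 - 10*20²)) = 1/((I*√29)/(-153) + (-1405 - 10*400)) = 1/((I*√29)*(-1/153) + (-1405 - 4000)) = 1/(-I*√29/153 - 5405) = 1/(-5405 - I*√29/153)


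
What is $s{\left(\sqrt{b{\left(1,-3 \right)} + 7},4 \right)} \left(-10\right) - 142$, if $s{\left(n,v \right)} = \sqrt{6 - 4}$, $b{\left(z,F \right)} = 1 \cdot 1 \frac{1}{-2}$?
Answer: $-142 - 10 \sqrt{2} \approx -156.14$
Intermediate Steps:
$b{\left(z,F \right)} = - \frac{1}{2}$ ($b{\left(z,F \right)} = 1 \cdot 1 \left(- \frac{1}{2}\right) = 1 \left(- \frac{1}{2}\right) = - \frac{1}{2}$)
$s{\left(n,v \right)} = \sqrt{2}$
$s{\left(\sqrt{b{\left(1,-3 \right)} + 7},4 \right)} \left(-10\right) - 142 = \sqrt{2} \left(-10\right) - 142 = - 10 \sqrt{2} - 142 = -142 - 10 \sqrt{2}$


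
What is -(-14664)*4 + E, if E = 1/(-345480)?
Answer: 20264474879/345480 ≈ 58656.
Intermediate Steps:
E = -1/345480 ≈ -2.8945e-6
-(-14664)*4 + E = -(-14664)*4 - 1/345480 = -7332*(-8) - 1/345480 = 58656 - 1/345480 = 20264474879/345480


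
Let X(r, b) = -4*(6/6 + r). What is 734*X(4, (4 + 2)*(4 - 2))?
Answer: -14680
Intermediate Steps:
X(r, b) = -4 - 4*r (X(r, b) = -4*(6*(⅙) + r) = -4*(1 + r) = -4 - 4*r)
734*X(4, (4 + 2)*(4 - 2)) = 734*(-4 - 4*4) = 734*(-4 - 16) = 734*(-20) = -14680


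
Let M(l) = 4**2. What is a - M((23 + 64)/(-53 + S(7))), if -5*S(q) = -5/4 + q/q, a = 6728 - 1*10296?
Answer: -3584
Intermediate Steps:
a = -3568 (a = 6728 - 10296 = -3568)
S(q) = 1/20 (S(q) = -(-5/4 + q/q)/5 = -(-5*1/4 + 1)/5 = -(-5/4 + 1)/5 = -1/5*(-1/4) = 1/20)
M(l) = 16
a - M((23 + 64)/(-53 + S(7))) = -3568 - 1*16 = -3568 - 16 = -3584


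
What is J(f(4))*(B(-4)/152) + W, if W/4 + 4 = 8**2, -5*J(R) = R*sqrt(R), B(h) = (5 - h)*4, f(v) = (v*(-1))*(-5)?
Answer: 240 - 36*sqrt(5)/19 ≈ 235.76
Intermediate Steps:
f(v) = 5*v (f(v) = -v*(-5) = 5*v)
B(h) = 20 - 4*h
J(R) = -R**(3/2)/5 (J(R) = -R*sqrt(R)/5 = -R**(3/2)/5)
W = 240 (W = -16 + 4*8**2 = -16 + 4*64 = -16 + 256 = 240)
J(f(4))*(B(-4)/152) + W = (-40*sqrt(5)/5)*((20 - 4*(-4))/152) + 240 = (-8*sqrt(5))*((20 + 16)*(1/152)) + 240 = (-8*sqrt(5))*(36*(1/152)) + 240 = -8*sqrt(5)*(9/38) + 240 = -36*sqrt(5)/19 + 240 = 240 - 36*sqrt(5)/19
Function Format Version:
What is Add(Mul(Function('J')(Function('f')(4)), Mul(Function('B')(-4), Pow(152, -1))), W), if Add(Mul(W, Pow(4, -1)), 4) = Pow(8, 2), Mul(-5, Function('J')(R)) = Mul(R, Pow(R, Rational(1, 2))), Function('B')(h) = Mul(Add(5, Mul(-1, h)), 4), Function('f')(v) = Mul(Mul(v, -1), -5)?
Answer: Add(240, Mul(Rational(-36, 19), Pow(5, Rational(1, 2)))) ≈ 235.76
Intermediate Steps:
Function('f')(v) = Mul(5, v) (Function('f')(v) = Mul(Mul(-1, v), -5) = Mul(5, v))
Function('B')(h) = Add(20, Mul(-4, h))
Function('J')(R) = Mul(Rational(-1, 5), Pow(R, Rational(3, 2))) (Function('J')(R) = Mul(Rational(-1, 5), Mul(R, Pow(R, Rational(1, 2)))) = Mul(Rational(-1, 5), Pow(R, Rational(3, 2))))
W = 240 (W = Add(-16, Mul(4, Pow(8, 2))) = Add(-16, Mul(4, 64)) = Add(-16, 256) = 240)
Add(Mul(Function('J')(Function('f')(4)), Mul(Function('B')(-4), Pow(152, -1))), W) = Add(Mul(Mul(Rational(-1, 5), Pow(Mul(5, 4), Rational(3, 2))), Mul(Add(20, Mul(-4, -4)), Pow(152, -1))), 240) = Add(Mul(Mul(Rational(-1, 5), Pow(20, Rational(3, 2))), Mul(Add(20, 16), Rational(1, 152))), 240) = Add(Mul(Mul(Rational(-1, 5), Mul(40, Pow(5, Rational(1, 2)))), Mul(36, Rational(1, 152))), 240) = Add(Mul(Mul(-8, Pow(5, Rational(1, 2))), Rational(9, 38)), 240) = Add(Mul(Rational(-36, 19), Pow(5, Rational(1, 2))), 240) = Add(240, Mul(Rational(-36, 19), Pow(5, Rational(1, 2))))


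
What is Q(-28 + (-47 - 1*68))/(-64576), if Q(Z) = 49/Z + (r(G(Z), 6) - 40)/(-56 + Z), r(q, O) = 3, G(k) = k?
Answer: 1115/459409808 ≈ 2.4270e-6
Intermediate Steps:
Q(Z) = -37/(-56 + Z) + 49/Z (Q(Z) = 49/Z + (3 - 40)/(-56 + Z) = 49/Z - 37/(-56 + Z) = -37/(-56 + Z) + 49/Z)
Q(-28 + (-47 - 1*68))/(-64576) = (4*(-686 + 3*(-28 + (-47 - 1*68)))/((-28 + (-47 - 1*68))*(-56 + (-28 + (-47 - 1*68)))))/(-64576) = (4*(-686 + 3*(-28 + (-47 - 68)))/((-28 + (-47 - 68))*(-56 + (-28 + (-47 - 68)))))*(-1/64576) = (4*(-686 + 3*(-28 - 115))/((-28 - 115)*(-56 + (-28 - 115))))*(-1/64576) = (4*(-686 + 3*(-143))/(-143*(-56 - 143)))*(-1/64576) = (4*(-1/143)*(-686 - 429)/(-199))*(-1/64576) = (4*(-1/143)*(-1/199)*(-1115))*(-1/64576) = -4460/28457*(-1/64576) = 1115/459409808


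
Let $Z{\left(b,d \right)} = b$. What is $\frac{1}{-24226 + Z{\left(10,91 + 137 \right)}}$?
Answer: $- \frac{1}{24216} \approx -4.1295 \cdot 10^{-5}$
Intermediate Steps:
$\frac{1}{-24226 + Z{\left(10,91 + 137 \right)}} = \frac{1}{-24226 + 10} = \frac{1}{-24216} = - \frac{1}{24216}$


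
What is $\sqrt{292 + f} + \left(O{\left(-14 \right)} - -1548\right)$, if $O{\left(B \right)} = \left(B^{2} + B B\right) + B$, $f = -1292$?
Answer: $1926 + 10 i \sqrt{10} \approx 1926.0 + 31.623 i$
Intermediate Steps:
$O{\left(B \right)} = B + 2 B^{2}$ ($O{\left(B \right)} = \left(B^{2} + B^{2}\right) + B = 2 B^{2} + B = B + 2 B^{2}$)
$\sqrt{292 + f} + \left(O{\left(-14 \right)} - -1548\right) = \sqrt{292 - 1292} - \left(-1548 + 14 \left(1 + 2 \left(-14\right)\right)\right) = \sqrt{-1000} + \left(- 14 \left(1 - 28\right) + 1548\right) = 10 i \sqrt{10} + \left(\left(-14\right) \left(-27\right) + 1548\right) = 10 i \sqrt{10} + \left(378 + 1548\right) = 10 i \sqrt{10} + 1926 = 1926 + 10 i \sqrt{10}$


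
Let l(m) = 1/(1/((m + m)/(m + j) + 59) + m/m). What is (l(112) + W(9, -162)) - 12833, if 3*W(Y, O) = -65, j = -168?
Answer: -2159419/168 ≈ -12854.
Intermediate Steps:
W(Y, O) = -65/3 (W(Y, O) = (⅓)*(-65) = -65/3)
l(m) = 1/(1 + 1/(59 + 2*m/(-168 + m))) (l(m) = 1/(1/((m + m)/(m - 168) + 59) + m/m) = 1/(1/((2*m)/(-168 + m) + 59) + 1) = 1/(1/(2*m/(-168 + m) + 59) + 1) = 1/(1/(59 + 2*m/(-168 + m)) + 1) = 1/(1 + 1/(59 + 2*m/(-168 + m))))
(l(112) + W(9, -162)) - 12833 = ((-9912 + 61*112)/(2*(-5040 + 31*112)) - 65/3) - 12833 = ((-9912 + 6832)/(2*(-5040 + 3472)) - 65/3) - 12833 = ((½)*(-3080)/(-1568) - 65/3) - 12833 = ((½)*(-1/1568)*(-3080) - 65/3) - 12833 = (55/56 - 65/3) - 12833 = -3475/168 - 12833 = -2159419/168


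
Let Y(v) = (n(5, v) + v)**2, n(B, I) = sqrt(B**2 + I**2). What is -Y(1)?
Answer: -(1 + sqrt(26))**2 ≈ -37.198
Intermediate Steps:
Y(v) = (v + sqrt(25 + v**2))**2 (Y(v) = (sqrt(5**2 + v**2) + v)**2 = (sqrt(25 + v**2) + v)**2 = (v + sqrt(25 + v**2))**2)
-Y(1) = -(1 + sqrt(25 + 1**2))**2 = -(1 + sqrt(25 + 1))**2 = -(1 + sqrt(26))**2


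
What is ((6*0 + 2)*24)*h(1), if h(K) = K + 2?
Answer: 144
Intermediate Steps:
h(K) = 2 + K
((6*0 + 2)*24)*h(1) = ((6*0 + 2)*24)*(2 + 1) = ((0 + 2)*24)*3 = (2*24)*3 = 48*3 = 144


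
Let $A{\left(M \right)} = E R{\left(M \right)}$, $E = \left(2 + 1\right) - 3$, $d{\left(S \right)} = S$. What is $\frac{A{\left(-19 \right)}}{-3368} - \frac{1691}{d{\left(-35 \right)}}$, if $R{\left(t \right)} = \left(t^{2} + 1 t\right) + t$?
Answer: $\frac{1691}{35} \approx 48.314$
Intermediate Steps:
$R{\left(t \right)} = t^{2} + 2 t$ ($R{\left(t \right)} = \left(t^{2} + t\right) + t = \left(t + t^{2}\right) + t = t^{2} + 2 t$)
$E = 0$ ($E = 3 - 3 = 0$)
$A{\left(M \right)} = 0$ ($A{\left(M \right)} = 0 M \left(2 + M\right) = 0$)
$\frac{A{\left(-19 \right)}}{-3368} - \frac{1691}{d{\left(-35 \right)}} = \frac{0}{-3368} - \frac{1691}{-35} = 0 \left(- \frac{1}{3368}\right) - - \frac{1691}{35} = 0 + \frac{1691}{35} = \frac{1691}{35}$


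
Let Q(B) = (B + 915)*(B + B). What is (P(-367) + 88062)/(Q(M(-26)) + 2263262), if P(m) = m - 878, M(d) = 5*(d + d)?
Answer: 86817/1922662 ≈ 0.045155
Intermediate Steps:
M(d) = 10*d (M(d) = 5*(2*d) = 10*d)
Q(B) = 2*B*(915 + B) (Q(B) = (915 + B)*(2*B) = 2*B*(915 + B))
P(m) = -878 + m
(P(-367) + 88062)/(Q(M(-26)) + 2263262) = ((-878 - 367) + 88062)/(2*(10*(-26))*(915 + 10*(-26)) + 2263262) = (-1245 + 88062)/(2*(-260)*(915 - 260) + 2263262) = 86817/(2*(-260)*655 + 2263262) = 86817/(-340600 + 2263262) = 86817/1922662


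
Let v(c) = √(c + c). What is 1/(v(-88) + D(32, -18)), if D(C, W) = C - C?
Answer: -I*√11/44 ≈ -0.075378*I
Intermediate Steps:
D(C, W) = 0
v(c) = √2*√c (v(c) = √(2*c) = √2*√c)
1/(v(-88) + D(32, -18)) = 1/(√2*√(-88) + 0) = 1/(√2*(2*I*√22) + 0) = 1/(4*I*√11 + 0) = 1/(4*I*√11) = -I*√11/44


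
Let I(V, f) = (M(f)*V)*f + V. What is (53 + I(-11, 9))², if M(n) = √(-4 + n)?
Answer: 50769 - 8316*√5 ≈ 32174.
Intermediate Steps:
I(V, f) = V + V*f*√(-4 + f) (I(V, f) = (√(-4 + f)*V)*f + V = (V*√(-4 + f))*f + V = V*f*√(-4 + f) + V = V + V*f*√(-4 + f))
(53 + I(-11, 9))² = (53 - 11*(1 + 9*√(-4 + 9)))² = (53 - 11*(1 + 9*√5))² = (53 + (-11 - 99*√5))² = (42 - 99*√5)²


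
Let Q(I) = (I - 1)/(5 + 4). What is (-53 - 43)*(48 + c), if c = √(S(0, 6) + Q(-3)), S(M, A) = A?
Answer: -4608 - 160*√2 ≈ -4834.3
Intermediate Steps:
Q(I) = -⅑ + I/9 (Q(I) = (-1 + I)/9 = (-1 + I)*(⅑) = -⅑ + I/9)
c = 5*√2/3 (c = √(6 + (-⅑ + (⅑)*(-3))) = √(6 + (-⅑ - ⅓)) = √(6 - 4/9) = √(50/9) = 5*√2/3 ≈ 2.3570)
(-53 - 43)*(48 + c) = (-53 - 43)*(48 + 5*√2/3) = -96*(48 + 5*√2/3) = -4608 - 160*√2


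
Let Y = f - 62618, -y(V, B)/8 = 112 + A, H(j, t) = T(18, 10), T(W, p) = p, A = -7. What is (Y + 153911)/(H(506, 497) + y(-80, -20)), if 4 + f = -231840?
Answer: 140551/830 ≈ 169.34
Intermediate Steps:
f = -231844 (f = -4 - 231840 = -231844)
H(j, t) = 10
y(V, B) = -840 (y(V, B) = -8*(112 - 7) = -8*105 = -840)
Y = -294462 (Y = -231844 - 62618 = -294462)
(Y + 153911)/(H(506, 497) + y(-80, -20)) = (-294462 + 153911)/(10 - 840) = -140551/(-830) = -140551*(-1/830) = 140551/830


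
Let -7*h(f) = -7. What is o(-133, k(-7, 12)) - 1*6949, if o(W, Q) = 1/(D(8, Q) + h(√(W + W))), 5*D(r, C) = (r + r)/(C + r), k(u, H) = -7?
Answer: -145924/21 ≈ -6948.8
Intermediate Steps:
h(f) = 1 (h(f) = -⅐*(-7) = 1)
D(r, C) = 2*r/(5*(C + r)) (D(r, C) = ((r + r)/(C + r))/5 = ((2*r)/(C + r))/5 = (2*r/(C + r))/5 = 2*r/(5*(C + r)))
o(W, Q) = 1/(1 + 16/(5*(8 + Q))) (o(W, Q) = 1/((⅖)*8/(Q + 8) + 1) = 1/((⅖)*8/(8 + Q) + 1) = 1/(16/(5*(8 + Q)) + 1) = 1/(1 + 16/(5*(8 + Q))))
o(-133, k(-7, 12)) - 1*6949 = 5*(8 - 7)/(56 + 5*(-7)) - 1*6949 = 5*1/(56 - 35) - 6949 = 5*1/21 - 6949 = 5*(1/21)*1 - 6949 = 5/21 - 6949 = -145924/21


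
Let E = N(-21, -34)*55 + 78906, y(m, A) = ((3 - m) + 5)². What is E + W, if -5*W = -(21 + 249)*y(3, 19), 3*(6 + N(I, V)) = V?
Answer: 237908/3 ≈ 79303.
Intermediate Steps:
N(I, V) = -6 + V/3
y(m, A) = (8 - m)²
E = 233858/3 (E = (-6 + (⅓)*(-34))*55 + 78906 = (-6 - 34/3)*55 + 78906 = -52/3*55 + 78906 = -2860/3 + 78906 = 233858/3 ≈ 77953.)
W = 1350 (W = -(-1)*(21 + 249)*(-8 + 3)²/5 = -(-1)*270*(-5)²/5 = -(-1)*270*25/5 = -(-1)*6750/5 = -⅕*(-6750) = 1350)
E + W = 233858/3 + 1350 = 237908/3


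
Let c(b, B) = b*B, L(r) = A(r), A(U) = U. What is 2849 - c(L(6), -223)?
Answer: 4187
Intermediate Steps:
L(r) = r
c(b, B) = B*b
2849 - c(L(6), -223) = 2849 - (-223)*6 = 2849 - 1*(-1338) = 2849 + 1338 = 4187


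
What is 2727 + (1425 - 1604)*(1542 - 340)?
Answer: -212431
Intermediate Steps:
2727 + (1425 - 1604)*(1542 - 340) = 2727 - 179*1202 = 2727 - 215158 = -212431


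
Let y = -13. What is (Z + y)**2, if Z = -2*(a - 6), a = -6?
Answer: 121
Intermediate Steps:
Z = 24 (Z = -2*(-6 - 6) = -2*(-12) = 24)
(Z + y)**2 = (24 - 13)**2 = 11**2 = 121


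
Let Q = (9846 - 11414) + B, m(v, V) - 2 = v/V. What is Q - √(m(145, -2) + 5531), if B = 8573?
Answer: 7005 - √21842/2 ≈ 6931.1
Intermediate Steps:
m(v, V) = 2 + v/V
Q = 7005 (Q = (9846 - 11414) + 8573 = -1568 + 8573 = 7005)
Q - √(m(145, -2) + 5531) = 7005 - √((2 + 145/(-2)) + 5531) = 7005 - √((2 + 145*(-½)) + 5531) = 7005 - √((2 - 145/2) + 5531) = 7005 - √(-141/2 + 5531) = 7005 - √(10921/2) = 7005 - √21842/2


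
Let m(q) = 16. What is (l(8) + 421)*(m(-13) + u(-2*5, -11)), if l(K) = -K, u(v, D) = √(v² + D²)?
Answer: 6608 + 413*√221 ≈ 12748.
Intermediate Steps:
u(v, D) = √(D² + v²)
(l(8) + 421)*(m(-13) + u(-2*5, -11)) = (-1*8 + 421)*(16 + √((-11)² + (-2*5)²)) = (-8 + 421)*(16 + √(121 + (-10)²)) = 413*(16 + √(121 + 100)) = 413*(16 + √221) = 6608 + 413*√221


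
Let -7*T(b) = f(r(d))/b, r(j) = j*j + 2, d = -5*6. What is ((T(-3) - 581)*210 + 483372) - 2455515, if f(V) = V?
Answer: -2085133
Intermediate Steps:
d = -30
r(j) = 2 + j² (r(j) = j² + 2 = 2 + j²)
T(b) = -902/(7*b) (T(b) = -(2 + (-30)²)/(7*b) = -(2 + 900)/(7*b) = -902/(7*b))
((T(-3) - 581)*210 + 483372) - 2455515 = ((-902/7/(-3) - 581)*210 + 483372) - 2455515 = ((-902/7*(-⅓) - 581)*210 + 483372) - 2455515 = ((902/21 - 581)*210 + 483372) - 2455515 = (-11299/21*210 + 483372) - 2455515 = (-112990 + 483372) - 2455515 = 370382 - 2455515 = -2085133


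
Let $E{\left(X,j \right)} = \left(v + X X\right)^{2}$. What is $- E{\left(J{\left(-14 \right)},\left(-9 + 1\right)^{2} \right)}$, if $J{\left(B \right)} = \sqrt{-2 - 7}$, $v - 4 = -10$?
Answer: $-225$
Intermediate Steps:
$v = -6$ ($v = 4 - 10 = -6$)
$J{\left(B \right)} = 3 i$ ($J{\left(B \right)} = \sqrt{-9} = 3 i$)
$E{\left(X,j \right)} = \left(-6 + X^{2}\right)^{2}$ ($E{\left(X,j \right)} = \left(-6 + X X\right)^{2} = \left(-6 + X^{2}\right)^{2}$)
$- E{\left(J{\left(-14 \right)},\left(-9 + 1\right)^{2} \right)} = - \left(-6 + \left(3 i\right)^{2}\right)^{2} = - \left(-6 - 9\right)^{2} = - \left(-15\right)^{2} = \left(-1\right) 225 = -225$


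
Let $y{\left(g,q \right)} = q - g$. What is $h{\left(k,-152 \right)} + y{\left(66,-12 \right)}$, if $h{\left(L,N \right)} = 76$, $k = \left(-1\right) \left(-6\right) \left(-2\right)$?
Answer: $-2$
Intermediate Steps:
$k = -12$ ($k = 6 \left(-2\right) = -12$)
$h{\left(k,-152 \right)} + y{\left(66,-12 \right)} = 76 - 78 = -2$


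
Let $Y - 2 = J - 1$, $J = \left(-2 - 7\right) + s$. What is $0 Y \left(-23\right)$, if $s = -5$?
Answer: $0$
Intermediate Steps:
$J = -14$ ($J = \left(-2 - 7\right) - 5 = -9 - 5 = -14$)
$Y = -13$ ($Y = 2 - 15 = -13$)
$0 Y \left(-23\right) = 0 \left(-13\right) \left(-23\right) = 0 \left(-23\right) = 0$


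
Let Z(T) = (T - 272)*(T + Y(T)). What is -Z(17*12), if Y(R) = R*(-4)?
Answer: -41616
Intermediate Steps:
Y(R) = -4*R
Z(T) = -3*T*(-272 + T) (Z(T) = (T - 272)*(T - 4*T) = (-272 + T)*(-3*T) = -3*T*(-272 + T))
-Z(17*12) = -3*17*12*(272 - 17*12) = -3*204*(272 - 1*204) = -3*204*(272 - 204) = -3*204*68 = -1*41616 = -41616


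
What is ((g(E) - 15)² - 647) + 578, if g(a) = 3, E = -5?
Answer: 75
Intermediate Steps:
((g(E) - 15)² - 647) + 578 = ((3 - 15)² - 647) + 578 = ((-12)² - 647) + 578 = (144 - 647) + 578 = -503 + 578 = 75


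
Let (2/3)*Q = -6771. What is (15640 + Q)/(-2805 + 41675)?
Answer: 10967/77740 ≈ 0.14107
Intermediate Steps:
Q = -20313/2 (Q = (3/2)*(-6771) = -20313/2 ≈ -10157.)
(15640 + Q)/(-2805 + 41675) = (15640 - 20313/2)/(-2805 + 41675) = (10967/2)/38870 = (10967/2)*(1/38870) = 10967/77740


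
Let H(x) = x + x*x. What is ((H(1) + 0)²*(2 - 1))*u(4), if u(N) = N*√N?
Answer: 32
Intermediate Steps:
H(x) = x + x²
u(N) = N^(3/2)
((H(1) + 0)²*(2 - 1))*u(4) = ((1*(1 + 1) + 0)²*(2 - 1))*4^(3/2) = ((1*2 + 0)²*1)*8 = ((2 + 0)²*1)*8 = (2²*1)*8 = (4*1)*8 = 4*8 = 32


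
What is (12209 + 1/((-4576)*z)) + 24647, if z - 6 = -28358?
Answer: 4781651443713/129738752 ≈ 36856.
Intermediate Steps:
z = -28352 (z = 6 - 28358 = -28352)
(12209 + 1/((-4576)*z)) + 24647 = (12209 + 1/(-4576*(-28352))) + 24647 = (12209 - 1/4576*(-1/28352)) + 24647 = (12209 + 1/129738752) + 24647 = 1583980423169/129738752 + 24647 = 4781651443713/129738752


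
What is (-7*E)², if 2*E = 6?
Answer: 441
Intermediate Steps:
E = 3 (E = (½)*6 = 3)
(-7*E)² = (-7*3)² = (-21)² = 441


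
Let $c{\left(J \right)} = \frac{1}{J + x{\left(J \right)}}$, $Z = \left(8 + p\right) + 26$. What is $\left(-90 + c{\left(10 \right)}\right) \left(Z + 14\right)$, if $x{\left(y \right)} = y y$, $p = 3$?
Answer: $- \frac{504849}{110} \approx -4589.5$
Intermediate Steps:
$x{\left(y \right)} = y^{2}$
$Z = 37$ ($Z = \left(8 + 3\right) + 26 = 11 + 26 = 37$)
$c{\left(J \right)} = \frac{1}{J + J^{2}}$
$\left(-90 + c{\left(10 \right)}\right) \left(Z + 14\right) = \left(-90 + \frac{1}{10 \left(1 + 10\right)}\right) \left(37 + 14\right) = \left(-90 + \frac{1}{10 \cdot 11}\right) 51 = \left(-90 + \frac{1}{10} \cdot \frac{1}{11}\right) 51 = \left(-90 + \frac{1}{110}\right) 51 = \left(- \frac{9899}{110}\right) 51 = - \frac{504849}{110}$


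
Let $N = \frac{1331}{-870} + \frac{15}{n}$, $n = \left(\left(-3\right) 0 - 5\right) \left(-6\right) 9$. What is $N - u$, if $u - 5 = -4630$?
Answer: $\frac{6033701}{1305} \approx 4623.5$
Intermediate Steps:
$u = -4625$ ($u = 5 - 4630 = -4625$)
$n = 270$ ($n = \left(0 - 5\right) \left(-6\right) 9 = \left(-5\right) \left(-6\right) 9 = 30 \cdot 9 = 270$)
$N = - \frac{1924}{1305}$ ($N = \frac{1331}{-870} + \frac{15}{270} = 1331 \left(- \frac{1}{870}\right) + 15 \cdot \frac{1}{270} = - \frac{1331}{870} + \frac{1}{18} = - \frac{1924}{1305} \approx -1.4743$)
$N - u = - \frac{1924}{1305} - -4625 = - \frac{1924}{1305} + 4625 = \frac{6033701}{1305}$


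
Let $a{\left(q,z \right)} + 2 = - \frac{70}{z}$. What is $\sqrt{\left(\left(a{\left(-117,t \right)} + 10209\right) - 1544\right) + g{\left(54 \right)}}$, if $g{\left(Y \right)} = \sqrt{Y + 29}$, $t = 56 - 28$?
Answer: $\frac{\sqrt{34642 + 4 \sqrt{83}}}{2} \approx 93.111$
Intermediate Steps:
$t = 28$
$g{\left(Y \right)} = \sqrt{29 + Y}$
$a{\left(q,z \right)} = -2 - \frac{70}{z}$
$\sqrt{\left(\left(a{\left(-117,t \right)} + 10209\right) - 1544\right) + g{\left(54 \right)}} = \sqrt{\left(\left(\left(-2 - \frac{70}{28}\right) + 10209\right) - 1544\right) + \sqrt{29 + 54}} = \sqrt{\left(\left(\left(-2 - \frac{5}{2}\right) + 10209\right) - 1544\right) + \sqrt{83}} = \sqrt{\left(\left(- \frac{9}{2} + 10209\right) - 1544\right) + \sqrt{83}} = \sqrt{\left(\frac{20409}{2} - 1544\right) + \sqrt{83}} = \sqrt{\frac{17321}{2} + \sqrt{83}}$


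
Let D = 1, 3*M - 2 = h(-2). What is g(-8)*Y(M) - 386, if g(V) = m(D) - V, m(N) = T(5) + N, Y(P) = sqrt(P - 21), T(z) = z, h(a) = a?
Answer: -386 + 14*I*sqrt(21) ≈ -386.0 + 64.156*I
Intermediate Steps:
M = 0 (M = 2/3 + (1/3)*(-2) = 2/3 - 2/3 = 0)
Y(P) = sqrt(-21 + P)
m(N) = 5 + N
g(V) = 6 - V (g(V) = (5 + 1) - V = 6 - V)
g(-8)*Y(M) - 386 = (6 - 1*(-8))*sqrt(-21 + 0) - 386 = (6 + 8)*sqrt(-21) - 386 = 14*(I*sqrt(21)) - 386 = 14*I*sqrt(21) - 386 = -386 + 14*I*sqrt(21)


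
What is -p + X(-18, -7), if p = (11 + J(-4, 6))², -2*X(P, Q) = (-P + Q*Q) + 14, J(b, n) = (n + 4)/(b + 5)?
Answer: -963/2 ≈ -481.50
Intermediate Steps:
J(b, n) = (4 + n)/(5 + b)
X(P, Q) = -7 + P/2 - Q²/2 (X(P, Q) = -((-P + Q*Q) + 14)/2 = -((-P + Q²) + 14)/2 = -((Q² - P) + 14)/2 = -(14 + Q² - P)/2 = -7 + P/2 - Q²/2)
p = 441 (p = (11 + (4 + 6)/(5 - 4))² = (11 + 10/1)² = (11 + 1*10)² = (11 + 10)² = 21² = 441)
-p + X(-18, -7) = -1*441 + (-7 + (½)*(-18) - ½*(-7)²) = -441 + (-7 - 9 - ½*49) = -441 + (-7 - 9 - 49/2) = -441 - 81/2 = -963/2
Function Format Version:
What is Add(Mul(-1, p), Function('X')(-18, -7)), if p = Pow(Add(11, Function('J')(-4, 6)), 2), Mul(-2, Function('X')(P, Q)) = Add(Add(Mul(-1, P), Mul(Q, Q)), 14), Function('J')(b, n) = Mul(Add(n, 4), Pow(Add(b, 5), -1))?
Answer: Rational(-963, 2) ≈ -481.50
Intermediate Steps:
Function('J')(b, n) = Mul(Pow(Add(5, b), -1), Add(4, n)) (Function('J')(b, n) = Mul(Add(4, n), Pow(Add(5, b), -1)) = Mul(Pow(Add(5, b), -1), Add(4, n)))
Function('X')(P, Q) = Add(-7, Mul(Rational(1, 2), P), Mul(Rational(-1, 2), Pow(Q, 2))) (Function('X')(P, Q) = Mul(Rational(-1, 2), Add(Add(Mul(-1, P), Mul(Q, Q)), 14)) = Mul(Rational(-1, 2), Add(Add(Mul(-1, P), Pow(Q, 2)), 14)) = Mul(Rational(-1, 2), Add(Add(Pow(Q, 2), Mul(-1, P)), 14)) = Mul(Rational(-1, 2), Add(14, Pow(Q, 2), Mul(-1, P))) = Add(-7, Mul(Rational(1, 2), P), Mul(Rational(-1, 2), Pow(Q, 2))))
p = 441 (p = Pow(Add(11, Mul(Pow(Add(5, -4), -1), Add(4, 6))), 2) = Pow(Add(11, Mul(Pow(1, -1), 10)), 2) = Pow(Add(11, Mul(1, 10)), 2) = Pow(Add(11, 10), 2) = Pow(21, 2) = 441)
Add(Mul(-1, p), Function('X')(-18, -7)) = Add(Mul(-1, 441), Add(-7, Mul(Rational(1, 2), -18), Mul(Rational(-1, 2), Pow(-7, 2)))) = Add(-441, Add(-7, -9, Mul(Rational(-1, 2), 49))) = Add(-441, Add(-7, -9, Rational(-49, 2))) = Add(-441, Rational(-81, 2)) = Rational(-963, 2)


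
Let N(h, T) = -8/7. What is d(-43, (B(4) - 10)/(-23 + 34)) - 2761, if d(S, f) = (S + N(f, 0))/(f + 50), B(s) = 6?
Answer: -3518647/1274 ≈ -2761.9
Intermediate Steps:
N(h, T) = -8/7 (N(h, T) = -8*⅐ = -8/7)
d(S, f) = (-8/7 + S)/(50 + f) (d(S, f) = (S - 8/7)/(f + 50) = (-8/7 + S)/(50 + f))
d(-43, (B(4) - 10)/(-23 + 34)) - 2761 = (-8/7 - 43)/(50 + (6 - 10)/(-23 + 34)) - 2761 = -309/7/(50 - 4/11) - 2761 = -309/7/(546/11) - 2761 = (11/546)*(-309/7) - 2761 = -1133/1274 - 2761 = -3518647/1274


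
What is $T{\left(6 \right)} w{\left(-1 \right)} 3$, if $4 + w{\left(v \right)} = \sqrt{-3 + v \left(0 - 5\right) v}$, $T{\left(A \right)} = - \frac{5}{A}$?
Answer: $10 - 5 i \sqrt{2} \approx 10.0 - 7.0711 i$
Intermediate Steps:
$w{\left(v \right)} = -4 + \sqrt{-3 - 5 v^{2}}$ ($w{\left(v \right)} = -4 + \sqrt{-3 + v \left(0 - 5\right) v} = -4 + \sqrt{-3 + v \left(-5\right) v} = -4 + \sqrt{-3 + - 5 v v} = -4 + \sqrt{-3 - 5 v^{2}}$)
$T{\left(6 \right)} w{\left(-1 \right)} 3 = - \frac{5}{6} \left(-4 + \sqrt{-3 - 5 \left(-1\right)^{2}}\right) 3 = \left(-5\right) \frac{1}{6} \left(-4 + \sqrt{-3 - 5}\right) 3 = - \frac{5 \left(-4 + \sqrt{-3 - 5}\right)}{6} \cdot 3 = - \frac{5 \left(-4 + \sqrt{-8}\right)}{6} \cdot 3 = - \frac{5 \left(-4 + 2 i \sqrt{2}\right)}{6} \cdot 3 = \left(\frac{10}{3} - \frac{5 i \sqrt{2}}{3}\right) 3 = 10 - 5 i \sqrt{2}$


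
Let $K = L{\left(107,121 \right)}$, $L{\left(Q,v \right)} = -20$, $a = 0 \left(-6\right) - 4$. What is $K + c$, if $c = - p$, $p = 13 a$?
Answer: $32$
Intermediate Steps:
$a = -4$ ($a = 0 - 4 = -4$)
$K = -20$
$p = -52$ ($p = 13 \left(-4\right) = -52$)
$c = 52$ ($c = \left(-1\right) \left(-52\right) = 52$)
$K + c = -20 + 52 = 32$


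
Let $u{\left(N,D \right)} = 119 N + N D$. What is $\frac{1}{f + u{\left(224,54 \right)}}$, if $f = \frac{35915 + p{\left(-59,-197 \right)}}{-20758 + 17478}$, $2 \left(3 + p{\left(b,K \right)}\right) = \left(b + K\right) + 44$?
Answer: $\frac{1640}{63535377} \approx 2.5812 \cdot 10^{-5}$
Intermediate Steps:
$u{\left(N,D \right)} = 119 N + D N$
$p{\left(b,K \right)} = 19 + \frac{K}{2} + \frac{b}{2}$ ($p{\left(b,K \right)} = -3 + \frac{\left(b + K\right) + 44}{2} = -3 + \frac{\left(K + b\right) + 44}{2} = -3 + \frac{44 + K + b}{2} = -3 + \left(22 + \frac{K}{2} + \frac{b}{2}\right) = 19 + \frac{K}{2} + \frac{b}{2}$)
$f = - \frac{17903}{1640}$ ($f = \frac{35915 + \left(19 + \frac{1}{2} \left(-197\right) + \frac{1}{2} \left(-59\right)\right)}{-20758 + 17478} = \frac{35915 - 109}{-3280} = \left(35915 - 109\right) \left(- \frac{1}{3280}\right) = 35806 \left(- \frac{1}{3280}\right) = - \frac{17903}{1640} \approx -10.916$)
$\frac{1}{f + u{\left(224,54 \right)}} = \frac{1}{- \frac{17903}{1640} + 224 \left(119 + 54\right)} = \frac{1}{- \frac{17903}{1640} + 224 \cdot 173} = \frac{1}{- \frac{17903}{1640} + 38752} = \frac{1}{\frac{63535377}{1640}} = \frac{1640}{63535377}$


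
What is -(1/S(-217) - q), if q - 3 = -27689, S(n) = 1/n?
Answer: -27469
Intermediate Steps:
q = -27686 (q = 3 - 27689 = -27686)
-(1/S(-217) - q) = -(1/(1/(-217)) - 1*(-27686)) = -(1/(-1/217) + 27686) = -(-217 + 27686) = -1*27469 = -27469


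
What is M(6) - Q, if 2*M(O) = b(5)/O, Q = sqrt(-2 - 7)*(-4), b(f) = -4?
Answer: -1/3 + 12*I ≈ -0.33333 + 12.0*I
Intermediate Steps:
Q = -12*I (Q = sqrt(-9)*(-4) = (3*I)*(-4) = -12*I ≈ -12.0*I)
M(O) = -2/O (M(O) = (-4/O)/2 = -2/O)
M(6) - Q = -2/6 - (-12)*I = -2*1/6 + 12*I = -1/3 + 12*I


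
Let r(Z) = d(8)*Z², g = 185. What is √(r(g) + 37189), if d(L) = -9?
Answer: 2*I*√67709 ≈ 520.42*I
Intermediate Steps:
r(Z) = -9*Z²
√(r(g) + 37189) = √(-9*185² + 37189) = √(-9*34225 + 37189) = √(-308025 + 37189) = √(-270836) = 2*I*√67709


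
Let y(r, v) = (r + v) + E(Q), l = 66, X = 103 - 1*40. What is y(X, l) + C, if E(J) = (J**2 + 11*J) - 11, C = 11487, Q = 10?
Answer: 11815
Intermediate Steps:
X = 63 (X = 103 - 40 = 63)
E(J) = -11 + J**2 + 11*J
y(r, v) = 199 + r + v (y(r, v) = (r + v) + (-11 + 10**2 + 11*10) = (r + v) + (-11 + 100 + 110) = (r + v) + 199 = 199 + r + v)
y(X, l) + C = (199 + 63 + 66) + 11487 = 328 + 11487 = 11815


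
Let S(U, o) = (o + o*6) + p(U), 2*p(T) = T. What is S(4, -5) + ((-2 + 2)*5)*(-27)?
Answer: -33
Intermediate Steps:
p(T) = T/2
S(U, o) = U/2 + 7*o (S(U, o) = (o + o*6) + U/2 = (o + 6*o) + U/2 = 7*o + U/2 = U/2 + 7*o)
S(4, -5) + ((-2 + 2)*5)*(-27) = ((½)*4 + 7*(-5)) + ((-2 + 2)*5)*(-27) = (2 - 35) + (0*5)*(-27) = -33 + 0*(-27) = -33 + 0 = -33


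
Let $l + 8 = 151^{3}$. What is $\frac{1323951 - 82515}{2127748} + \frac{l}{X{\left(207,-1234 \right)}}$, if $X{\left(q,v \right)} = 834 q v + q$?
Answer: $\frac{9183703882132}{16188749144235} \approx 0.56729$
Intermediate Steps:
$l = 3442943$ ($l = -8 + 151^{3} = -8 + 3442951 = 3442943$)
$X{\left(q,v \right)} = q + 834 q v$ ($X{\left(q,v \right)} = 834 q v + q = q + 834 q v$)
$\frac{1323951 - 82515}{2127748} + \frac{l}{X{\left(207,-1234 \right)}} = \frac{1323951 - 82515}{2127748} + \frac{3442943}{207 \left(1 + 834 \left(-1234\right)\right)} = 1241436 \cdot \frac{1}{2127748} + \frac{3442943}{207 \left(1 - 1029156\right)} = \frac{44337}{75991} + \frac{3442943}{207 \left(-1029155\right)} = \frac{44337}{75991} + \frac{3442943}{-213035085} = \frac{44337}{75991} + 3442943 \left(- \frac{1}{213035085}\right) = \frac{44337}{75991} - \frac{3442943}{213035085} = \frac{9183703882132}{16188749144235}$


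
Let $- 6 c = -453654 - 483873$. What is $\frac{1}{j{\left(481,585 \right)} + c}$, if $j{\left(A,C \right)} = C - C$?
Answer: $\frac{2}{312509} \approx 6.3998 \cdot 10^{-6}$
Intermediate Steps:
$j{\left(A,C \right)} = 0$
$c = \frac{312509}{2}$ ($c = - \frac{-453654 - 483873}{6} = \left(- \frac{1}{6}\right) \left(-937527\right) = \frac{312509}{2} \approx 1.5625 \cdot 10^{5}$)
$\frac{1}{j{\left(481,585 \right)} + c} = \frac{1}{0 + \frac{312509}{2}} = \frac{1}{\frac{312509}{2}} = \frac{2}{312509}$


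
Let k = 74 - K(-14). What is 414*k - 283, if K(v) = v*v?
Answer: -50791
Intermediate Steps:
K(v) = v²
k = -122 (k = 74 - 1*(-14)² = 74 - 1*196 = 74 - 196 = -122)
414*k - 283 = 414*(-122) - 283 = -50508 - 283 = -50791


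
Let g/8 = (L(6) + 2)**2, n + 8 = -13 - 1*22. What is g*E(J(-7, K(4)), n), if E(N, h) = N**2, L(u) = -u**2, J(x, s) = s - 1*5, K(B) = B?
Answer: 9248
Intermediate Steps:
J(x, s) = -5 + s (J(x, s) = s - 5 = -5 + s)
n = -43 (n = -8 + (-13 - 1*22) = -8 + (-13 - 22) = -8 - 35 = -43)
g = 9248 (g = 8*(-1*6**2 + 2)**2 = 8*(-1*36 + 2)**2 = 8*(-36 + 2)**2 = 8*(-34)**2 = 8*1156 = 9248)
g*E(J(-7, K(4)), n) = 9248*(-5 + 4)**2 = 9248*(-1)**2 = 9248*1 = 9248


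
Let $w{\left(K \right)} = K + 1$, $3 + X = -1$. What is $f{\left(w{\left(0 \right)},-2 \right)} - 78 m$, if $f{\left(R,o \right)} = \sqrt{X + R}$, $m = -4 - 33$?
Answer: $2886 + i \sqrt{3} \approx 2886.0 + 1.732 i$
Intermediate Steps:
$X = -4$ ($X = -3 - 1 = -4$)
$w{\left(K \right)} = 1 + K$
$m = -37$
$f{\left(R,o \right)} = \sqrt{-4 + R}$
$f{\left(w{\left(0 \right)},-2 \right)} - 78 m = \sqrt{-4 + \left(1 + 0\right)} - -2886 = \sqrt{-4 + 1} + 2886 = \sqrt{-3} + 2886 = i \sqrt{3} + 2886 = 2886 + i \sqrt{3}$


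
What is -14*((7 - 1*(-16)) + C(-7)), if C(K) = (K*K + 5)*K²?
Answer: -37366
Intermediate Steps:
C(K) = K²*(5 + K²) (C(K) = (K² + 5)*K² = (5 + K²)*K² = K²*(5 + K²))
-14*((7 - 1*(-16)) + C(-7)) = -14*((7 - 1*(-16)) + (-7)²*(5 + (-7)²)) = -14*((7 + 16) + 49*(5 + 49)) = -14*(23 + 49*54) = -14*(23 + 2646) = -14*2669 = -37366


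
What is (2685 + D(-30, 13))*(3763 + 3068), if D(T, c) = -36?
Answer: 18095319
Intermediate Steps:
(2685 + D(-30, 13))*(3763 + 3068) = (2685 - 36)*(3763 + 3068) = 2649*6831 = 18095319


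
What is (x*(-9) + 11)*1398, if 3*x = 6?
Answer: -9786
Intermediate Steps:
x = 2 (x = (⅓)*6 = 2)
(x*(-9) + 11)*1398 = (2*(-9) + 11)*1398 = (-18 + 11)*1398 = -7*1398 = -9786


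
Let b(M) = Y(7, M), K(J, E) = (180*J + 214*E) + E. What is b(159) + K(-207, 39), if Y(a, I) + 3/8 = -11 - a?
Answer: -231147/8 ≈ -28893.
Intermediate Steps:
K(J, E) = 180*J + 215*E
Y(a, I) = -91/8 - a (Y(a, I) = -3/8 + (-11 - a) = -91/8 - a)
b(M) = -147/8 (b(M) = -91/8 - 1*7 = -91/8 - 7 = -147/8)
b(159) + K(-207, 39) = -147/8 + (180*(-207) + 215*39) = -147/8 + (-37260 + 8385) = -147/8 - 28875 = -231147/8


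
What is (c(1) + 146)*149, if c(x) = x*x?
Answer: 21903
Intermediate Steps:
c(x) = x**2
(c(1) + 146)*149 = (1**2 + 146)*149 = (1 + 146)*149 = 147*149 = 21903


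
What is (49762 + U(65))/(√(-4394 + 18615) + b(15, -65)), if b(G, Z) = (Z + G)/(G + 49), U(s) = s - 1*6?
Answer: 13285600/4853893 + 17005568*√14221/4853893 ≈ 420.53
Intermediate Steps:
U(s) = -6 + s (U(s) = s - 6 = -6 + s)
b(G, Z) = (G + Z)/(49 + G)
(49762 + U(65))/(√(-4394 + 18615) + b(15, -65)) = (49762 + (-6 + 65))/(√(-4394 + 18615) + (15 - 65)/(49 + 15)) = (49762 + 59)/(√14221 - 50/64) = 49821/(√14221 + (1/64)*(-50)) = 49821/(√14221 - 25/32) = 49821/(-25/32 + √14221)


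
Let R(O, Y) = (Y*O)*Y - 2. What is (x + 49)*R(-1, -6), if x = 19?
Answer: -2584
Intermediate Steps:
R(O, Y) = -2 + O*Y² (R(O, Y) = (O*Y)*Y - 2 = O*Y² - 2 = -2 + O*Y²)
(x + 49)*R(-1, -6) = (19 + 49)*(-2 - 1*(-6)²) = 68*(-2 - 1*36) = 68*(-2 - 36) = 68*(-38) = -2584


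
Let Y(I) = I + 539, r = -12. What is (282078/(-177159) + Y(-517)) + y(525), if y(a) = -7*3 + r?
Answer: -743609/59053 ≈ -12.592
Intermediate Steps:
Y(I) = 539 + I
y(a) = -33 (y(a) = -7*3 - 12 = -21 - 12 = -33)
(282078/(-177159) + Y(-517)) + y(525) = (282078/(-177159) + (539 - 517)) - 33 = (282078*(-1/177159) + 22) - 33 = (-94026/59053 + 22) - 33 = 1205140/59053 - 33 = -743609/59053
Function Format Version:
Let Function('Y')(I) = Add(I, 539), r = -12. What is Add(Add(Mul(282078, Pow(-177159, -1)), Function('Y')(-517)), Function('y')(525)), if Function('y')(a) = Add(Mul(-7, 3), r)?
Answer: Rational(-743609, 59053) ≈ -12.592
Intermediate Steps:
Function('Y')(I) = Add(539, I)
Function('y')(a) = -33 (Function('y')(a) = Add(Mul(-7, 3), -12) = Add(-21, -12) = -33)
Add(Add(Mul(282078, Pow(-177159, -1)), Function('Y')(-517)), Function('y')(525)) = Add(Add(Mul(282078, Pow(-177159, -1)), Add(539, -517)), -33) = Add(Add(Mul(282078, Rational(-1, 177159)), 22), -33) = Add(Add(Rational(-94026, 59053), 22), -33) = Add(Rational(1205140, 59053), -33) = Rational(-743609, 59053)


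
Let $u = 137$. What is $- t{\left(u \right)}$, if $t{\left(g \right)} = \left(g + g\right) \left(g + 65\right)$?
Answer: $-55348$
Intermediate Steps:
$t{\left(g \right)} = 2 g \left(65 + g\right)$
$- t{\left(u \right)} = - 2 \cdot 137 \left(65 + 137\right) = - 2 \cdot 137 \cdot 202 = \left(-1\right) 55348 = -55348$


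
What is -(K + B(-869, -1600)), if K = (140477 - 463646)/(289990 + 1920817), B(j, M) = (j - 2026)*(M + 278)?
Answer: -8461178119161/2210807 ≈ -3.8272e+6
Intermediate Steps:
B(j, M) = (-2026 + j)*(278 + M)
K = -323169/2210807 ≈ -0.14618
-(K + B(-869, -1600)) = -(-323169/2210807 + (-563228 - 2026*(-1600) + 278*(-869) - 1600*(-869))) = -(-323169/2210807 + (-563228 + 3241600 - 241582 + 1390400)) = -(-323169/2210807 + 3827190) = -1*8461178119161/2210807 = -8461178119161/2210807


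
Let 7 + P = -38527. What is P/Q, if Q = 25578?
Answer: -19267/12789 ≈ -1.5065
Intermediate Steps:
P = -38534 (P = -7 - 38527 = -38534)
P/Q = -38534/25578 = -38534*1/25578 = -19267/12789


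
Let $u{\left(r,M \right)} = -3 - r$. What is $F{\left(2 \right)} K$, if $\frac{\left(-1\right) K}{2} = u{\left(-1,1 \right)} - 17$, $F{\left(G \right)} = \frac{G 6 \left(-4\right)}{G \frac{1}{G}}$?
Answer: $-1824$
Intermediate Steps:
$F{\left(G \right)} = - 24 G$ ($F{\left(G \right)} = \frac{6 G \left(-4\right)}{1} = - 24 G 1 = - 24 G$)
$K = 38$ ($K = - 2 \left(\left(-3 - -1\right) - 17\right) = - 2 \left(\left(-3 + 1\right) - 17\right) = - 2 \left(-2 - 17\right) = \left(-2\right) \left(-19\right) = 38$)
$F{\left(2 \right)} K = \left(-24\right) 2 \cdot 38 = \left(-48\right) 38 = -1824$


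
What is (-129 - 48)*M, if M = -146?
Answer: 25842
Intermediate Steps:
(-129 - 48)*M = (-129 - 48)*(-146) = -177*(-146) = 25842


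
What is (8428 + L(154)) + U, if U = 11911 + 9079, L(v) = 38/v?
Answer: 2265205/77 ≈ 29418.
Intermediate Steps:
U = 20990
(8428 + L(154)) + U = (8428 + 38/154) + 20990 = (8428 + 38*(1/154)) + 20990 = (8428 + 19/77) + 20990 = 648975/77 + 20990 = 2265205/77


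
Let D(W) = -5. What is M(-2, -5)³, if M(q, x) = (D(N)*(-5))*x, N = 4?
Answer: -1953125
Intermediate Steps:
M(q, x) = 25*x (M(q, x) = (-5*(-5))*x = 25*x)
M(-2, -5)³ = (25*(-5))³ = (-125)³ = -1953125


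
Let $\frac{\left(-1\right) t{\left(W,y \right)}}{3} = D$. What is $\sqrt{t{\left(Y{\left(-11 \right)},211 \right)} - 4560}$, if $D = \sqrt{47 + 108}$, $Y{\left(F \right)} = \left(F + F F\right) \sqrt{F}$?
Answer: $\sqrt{-4560 - 3 \sqrt{155}} \approx 67.804 i$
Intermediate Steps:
$Y{\left(F \right)} = \sqrt{F} \left(F + F^{2}\right)$ ($Y{\left(F \right)} = \left(F + F^{2}\right) \sqrt{F} = \sqrt{F} \left(F + F^{2}\right)$)
$D = \sqrt{155} \approx 12.45$
$t{\left(W,y \right)} = - 3 \sqrt{155}$
$\sqrt{t{\left(Y{\left(-11 \right)},211 \right)} - 4560} = \sqrt{- 3 \sqrt{155} - 4560} = \sqrt{-4560 - 3 \sqrt{155}}$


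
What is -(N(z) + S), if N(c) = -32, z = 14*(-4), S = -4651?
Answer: 4683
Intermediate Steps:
z = -56
-(N(z) + S) = -(-32 - 4651) = -1*(-4683) = 4683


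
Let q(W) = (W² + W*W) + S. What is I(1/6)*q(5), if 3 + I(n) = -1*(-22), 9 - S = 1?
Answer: 1102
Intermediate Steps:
S = 8 (S = 9 - 1*1 = 9 - 1 = 8)
q(W) = 8 + 2*W² (q(W) = (W² + W*W) + 8 = (W² + W²) + 8 = 2*W² + 8 = 8 + 2*W²)
I(n) = 19 (I(n) = -3 - 1*(-22) = -3 + 22 = 19)
I(1/6)*q(5) = 19*(8 + 2*5²) = 19*(8 + 2*25) = 19*(8 + 50) = 19*58 = 1102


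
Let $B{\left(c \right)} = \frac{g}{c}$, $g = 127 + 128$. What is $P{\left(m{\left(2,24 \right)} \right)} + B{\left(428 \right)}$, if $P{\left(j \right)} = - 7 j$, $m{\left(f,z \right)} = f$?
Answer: $- \frac{5737}{428} \approx -13.404$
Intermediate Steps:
$g = 255$
$B{\left(c \right)} = \frac{255}{c}$
$P{\left(m{\left(2,24 \right)} \right)} + B{\left(428 \right)} = \left(-7\right) 2 + \frac{255}{428} = -14 + 255 \cdot \frac{1}{428} = -14 + \frac{255}{428} = - \frac{5737}{428}$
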